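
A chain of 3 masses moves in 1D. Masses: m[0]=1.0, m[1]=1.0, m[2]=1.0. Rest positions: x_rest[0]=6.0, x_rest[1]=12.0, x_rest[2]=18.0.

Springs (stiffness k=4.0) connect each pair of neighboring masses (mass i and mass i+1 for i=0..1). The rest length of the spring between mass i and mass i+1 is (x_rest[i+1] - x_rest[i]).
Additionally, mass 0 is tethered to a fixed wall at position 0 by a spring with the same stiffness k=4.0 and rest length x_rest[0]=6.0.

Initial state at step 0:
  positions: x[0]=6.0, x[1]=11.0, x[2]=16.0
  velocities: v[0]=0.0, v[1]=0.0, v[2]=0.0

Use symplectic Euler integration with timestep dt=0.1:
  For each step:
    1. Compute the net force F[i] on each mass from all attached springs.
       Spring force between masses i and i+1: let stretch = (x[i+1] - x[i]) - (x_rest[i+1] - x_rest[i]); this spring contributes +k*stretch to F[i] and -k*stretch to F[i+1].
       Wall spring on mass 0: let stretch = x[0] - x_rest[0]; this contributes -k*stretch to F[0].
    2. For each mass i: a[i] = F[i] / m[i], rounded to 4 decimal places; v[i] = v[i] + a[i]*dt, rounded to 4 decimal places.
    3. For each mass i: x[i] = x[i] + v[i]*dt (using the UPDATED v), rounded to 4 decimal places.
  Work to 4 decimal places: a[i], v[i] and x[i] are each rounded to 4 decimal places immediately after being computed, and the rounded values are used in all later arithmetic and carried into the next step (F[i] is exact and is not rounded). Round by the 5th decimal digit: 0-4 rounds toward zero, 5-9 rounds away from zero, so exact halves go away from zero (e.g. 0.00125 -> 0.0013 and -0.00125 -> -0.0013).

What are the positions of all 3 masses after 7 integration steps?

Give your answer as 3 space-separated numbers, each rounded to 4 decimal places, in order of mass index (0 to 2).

Answer: 5.2331 11.0114 16.9318

Derivation:
Step 0: x=[6.0000 11.0000 16.0000] v=[0.0000 0.0000 0.0000]
Step 1: x=[5.9600 11.0000 16.0400] v=[-0.4000 0.0000 0.4000]
Step 2: x=[5.8832 11.0000 16.1184] v=[-0.7680 0.0000 0.7840]
Step 3: x=[5.7757 11.0001 16.2321] v=[-1.0746 0.0006 1.1366]
Step 4: x=[5.6462 11.0005 16.3765] v=[-1.2951 0.0036 1.4438]
Step 5: x=[5.5050 11.0017 16.5458] v=[-1.4119 0.0123 1.6934]
Step 6: x=[5.3635 11.0048 16.7334] v=[-1.4152 0.0313 1.8758]
Step 7: x=[5.2331 11.0114 16.9318] v=[-1.3041 0.0662 1.9844]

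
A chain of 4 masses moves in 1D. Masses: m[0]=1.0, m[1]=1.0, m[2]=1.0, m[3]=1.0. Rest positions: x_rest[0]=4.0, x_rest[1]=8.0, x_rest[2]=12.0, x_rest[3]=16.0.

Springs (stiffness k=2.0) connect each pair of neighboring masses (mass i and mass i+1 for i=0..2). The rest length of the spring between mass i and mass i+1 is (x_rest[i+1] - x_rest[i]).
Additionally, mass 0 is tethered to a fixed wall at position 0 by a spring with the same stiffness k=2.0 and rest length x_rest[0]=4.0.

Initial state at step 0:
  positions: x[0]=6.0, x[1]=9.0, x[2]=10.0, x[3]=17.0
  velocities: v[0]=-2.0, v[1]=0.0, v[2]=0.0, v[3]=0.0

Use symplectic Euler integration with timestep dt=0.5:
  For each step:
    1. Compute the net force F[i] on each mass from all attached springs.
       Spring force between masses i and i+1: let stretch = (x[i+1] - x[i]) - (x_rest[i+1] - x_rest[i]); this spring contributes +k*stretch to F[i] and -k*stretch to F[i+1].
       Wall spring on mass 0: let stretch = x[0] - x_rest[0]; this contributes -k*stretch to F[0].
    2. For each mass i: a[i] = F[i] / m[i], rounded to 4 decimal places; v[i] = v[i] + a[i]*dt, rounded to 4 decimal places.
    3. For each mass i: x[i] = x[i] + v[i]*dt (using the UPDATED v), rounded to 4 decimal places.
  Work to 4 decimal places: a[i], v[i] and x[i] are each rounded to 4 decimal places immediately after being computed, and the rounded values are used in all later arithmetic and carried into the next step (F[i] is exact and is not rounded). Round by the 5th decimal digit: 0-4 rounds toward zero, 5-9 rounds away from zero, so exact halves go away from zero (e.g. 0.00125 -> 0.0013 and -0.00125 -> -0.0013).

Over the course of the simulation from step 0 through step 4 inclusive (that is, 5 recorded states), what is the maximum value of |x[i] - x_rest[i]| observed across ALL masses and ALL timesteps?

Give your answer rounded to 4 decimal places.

Answer: 2.7500

Derivation:
Step 0: x=[6.0000 9.0000 10.0000 17.0000] v=[-2.0000 0.0000 0.0000 0.0000]
Step 1: x=[3.5000 8.0000 13.0000 15.5000] v=[-5.0000 -2.0000 6.0000 -3.0000]
Step 2: x=[1.5000 7.2500 14.7500 14.7500] v=[-4.0000 -1.5000 3.5000 -1.5000]
Step 3: x=[1.6250 7.3750 12.7500 16.0000] v=[0.2500 0.2500 -4.0000 2.5000]
Step 4: x=[3.8125 7.3125 9.6875 17.6250] v=[4.3750 -0.1250 -6.1250 3.2500]
Max displacement = 2.7500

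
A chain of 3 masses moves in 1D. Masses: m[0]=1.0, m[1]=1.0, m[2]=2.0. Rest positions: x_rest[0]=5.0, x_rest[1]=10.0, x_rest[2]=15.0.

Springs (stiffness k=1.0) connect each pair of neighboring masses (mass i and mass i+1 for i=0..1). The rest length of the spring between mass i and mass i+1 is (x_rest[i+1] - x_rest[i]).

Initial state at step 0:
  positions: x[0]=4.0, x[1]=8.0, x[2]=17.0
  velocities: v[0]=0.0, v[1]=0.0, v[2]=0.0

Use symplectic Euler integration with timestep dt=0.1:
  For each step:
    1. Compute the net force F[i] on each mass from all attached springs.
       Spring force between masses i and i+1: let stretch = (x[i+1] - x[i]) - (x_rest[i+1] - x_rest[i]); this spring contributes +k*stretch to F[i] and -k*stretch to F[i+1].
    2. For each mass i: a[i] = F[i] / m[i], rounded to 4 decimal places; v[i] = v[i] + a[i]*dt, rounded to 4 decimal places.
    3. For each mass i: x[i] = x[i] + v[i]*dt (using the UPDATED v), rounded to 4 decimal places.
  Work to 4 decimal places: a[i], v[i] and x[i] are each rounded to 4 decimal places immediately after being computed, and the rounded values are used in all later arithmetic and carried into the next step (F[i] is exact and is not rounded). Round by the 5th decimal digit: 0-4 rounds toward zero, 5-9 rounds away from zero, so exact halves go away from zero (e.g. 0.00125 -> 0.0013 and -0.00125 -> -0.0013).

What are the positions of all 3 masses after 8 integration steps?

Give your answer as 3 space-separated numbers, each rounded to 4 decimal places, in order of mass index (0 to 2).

Step 0: x=[4.0000 8.0000 17.0000] v=[0.0000 0.0000 0.0000]
Step 1: x=[3.9900 8.0500 16.9800] v=[-0.1000 0.5000 -0.2000]
Step 2: x=[3.9706 8.1487 16.9404] v=[-0.1940 0.9870 -0.3965]
Step 3: x=[3.9430 8.2935 16.8818] v=[-0.2762 1.4484 -0.5861]
Step 4: x=[3.9089 8.4807 16.8053] v=[-0.3412 1.8722 -0.7655]
Step 5: x=[3.8705 8.7055 16.7121] v=[-0.3840 2.2475 -0.9317]
Step 6: x=[3.8305 8.9620 16.6039] v=[-0.4005 2.5647 -1.0820]
Step 7: x=[3.7918 9.2436 16.4825] v=[-0.3874 2.8157 -1.2141]
Step 8: x=[3.7576 9.5430 16.3499] v=[-0.3422 2.9944 -1.3261]

Answer: 3.7576 9.5430 16.3499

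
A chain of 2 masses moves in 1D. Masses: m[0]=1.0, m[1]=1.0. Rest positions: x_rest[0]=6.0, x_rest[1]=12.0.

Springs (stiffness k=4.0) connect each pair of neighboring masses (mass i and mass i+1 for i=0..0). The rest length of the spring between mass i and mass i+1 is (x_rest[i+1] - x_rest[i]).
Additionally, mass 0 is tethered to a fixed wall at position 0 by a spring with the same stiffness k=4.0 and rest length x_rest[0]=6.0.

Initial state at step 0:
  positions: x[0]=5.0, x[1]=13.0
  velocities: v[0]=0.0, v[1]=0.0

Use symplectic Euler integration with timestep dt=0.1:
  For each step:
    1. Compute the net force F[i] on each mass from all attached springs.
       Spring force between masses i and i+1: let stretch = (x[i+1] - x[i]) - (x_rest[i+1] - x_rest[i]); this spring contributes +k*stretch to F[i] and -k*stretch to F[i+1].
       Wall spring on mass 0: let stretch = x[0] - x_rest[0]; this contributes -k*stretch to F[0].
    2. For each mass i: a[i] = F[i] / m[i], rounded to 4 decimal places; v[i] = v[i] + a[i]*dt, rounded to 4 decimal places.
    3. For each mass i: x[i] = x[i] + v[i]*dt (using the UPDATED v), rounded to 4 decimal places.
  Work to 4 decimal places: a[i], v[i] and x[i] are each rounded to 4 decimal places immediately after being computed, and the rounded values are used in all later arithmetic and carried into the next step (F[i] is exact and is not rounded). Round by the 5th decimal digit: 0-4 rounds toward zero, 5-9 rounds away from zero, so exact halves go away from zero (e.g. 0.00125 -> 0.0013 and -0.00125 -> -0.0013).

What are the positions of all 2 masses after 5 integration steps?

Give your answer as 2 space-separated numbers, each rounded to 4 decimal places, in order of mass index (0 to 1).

Answer: 6.3883 12.0575

Derivation:
Step 0: x=[5.0000 13.0000] v=[0.0000 0.0000]
Step 1: x=[5.1200 12.9200] v=[1.2000 -0.8000]
Step 2: x=[5.3472 12.7680] v=[2.2720 -1.5200]
Step 3: x=[5.6573 12.5592] v=[3.1014 -2.0883]
Step 4: x=[6.0172 12.3143] v=[3.5992 -2.4491]
Step 5: x=[6.3883 12.0575] v=[3.7112 -2.5679]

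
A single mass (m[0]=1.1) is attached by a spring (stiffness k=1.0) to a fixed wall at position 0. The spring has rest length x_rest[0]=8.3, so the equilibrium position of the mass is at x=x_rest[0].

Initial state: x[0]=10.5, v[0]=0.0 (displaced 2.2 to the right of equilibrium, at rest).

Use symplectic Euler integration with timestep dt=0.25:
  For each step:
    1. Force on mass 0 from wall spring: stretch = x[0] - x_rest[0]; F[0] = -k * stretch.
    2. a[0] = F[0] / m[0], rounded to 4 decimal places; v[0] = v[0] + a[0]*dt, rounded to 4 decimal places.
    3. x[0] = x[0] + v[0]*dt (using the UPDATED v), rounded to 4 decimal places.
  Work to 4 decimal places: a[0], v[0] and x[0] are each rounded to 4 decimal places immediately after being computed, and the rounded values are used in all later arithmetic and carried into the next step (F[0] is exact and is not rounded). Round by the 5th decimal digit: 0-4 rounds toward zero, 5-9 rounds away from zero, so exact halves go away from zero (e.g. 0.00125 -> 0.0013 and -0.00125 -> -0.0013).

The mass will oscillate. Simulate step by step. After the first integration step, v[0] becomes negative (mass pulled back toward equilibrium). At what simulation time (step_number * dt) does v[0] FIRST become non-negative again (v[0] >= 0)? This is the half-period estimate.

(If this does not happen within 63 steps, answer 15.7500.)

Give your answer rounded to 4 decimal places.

Answer: 3.5000

Derivation:
Step 0: x=[10.5000] v=[0.0000]
Step 1: x=[10.3750] v=[-0.5000]
Step 2: x=[10.1321] v=[-0.9716]
Step 3: x=[9.7851] v=[-1.3880]
Step 4: x=[9.3537] v=[-1.7255]
Step 5: x=[8.8625] v=[-1.9650]
Step 6: x=[8.3393] v=[-2.0929]
Step 7: x=[7.8139] v=[-2.1018]
Step 8: x=[7.3161] v=[-1.9913]
Step 9: x=[6.8742] v=[-1.7677]
Step 10: x=[6.5133] v=[-1.4437]
Step 11: x=[6.2539] v=[-1.0376]
Step 12: x=[6.1108] v=[-0.5726]
Step 13: x=[6.0920] v=[-0.0751]
Step 14: x=[6.1987] v=[0.4267]
First v>=0 after going negative at step 14, time=3.5000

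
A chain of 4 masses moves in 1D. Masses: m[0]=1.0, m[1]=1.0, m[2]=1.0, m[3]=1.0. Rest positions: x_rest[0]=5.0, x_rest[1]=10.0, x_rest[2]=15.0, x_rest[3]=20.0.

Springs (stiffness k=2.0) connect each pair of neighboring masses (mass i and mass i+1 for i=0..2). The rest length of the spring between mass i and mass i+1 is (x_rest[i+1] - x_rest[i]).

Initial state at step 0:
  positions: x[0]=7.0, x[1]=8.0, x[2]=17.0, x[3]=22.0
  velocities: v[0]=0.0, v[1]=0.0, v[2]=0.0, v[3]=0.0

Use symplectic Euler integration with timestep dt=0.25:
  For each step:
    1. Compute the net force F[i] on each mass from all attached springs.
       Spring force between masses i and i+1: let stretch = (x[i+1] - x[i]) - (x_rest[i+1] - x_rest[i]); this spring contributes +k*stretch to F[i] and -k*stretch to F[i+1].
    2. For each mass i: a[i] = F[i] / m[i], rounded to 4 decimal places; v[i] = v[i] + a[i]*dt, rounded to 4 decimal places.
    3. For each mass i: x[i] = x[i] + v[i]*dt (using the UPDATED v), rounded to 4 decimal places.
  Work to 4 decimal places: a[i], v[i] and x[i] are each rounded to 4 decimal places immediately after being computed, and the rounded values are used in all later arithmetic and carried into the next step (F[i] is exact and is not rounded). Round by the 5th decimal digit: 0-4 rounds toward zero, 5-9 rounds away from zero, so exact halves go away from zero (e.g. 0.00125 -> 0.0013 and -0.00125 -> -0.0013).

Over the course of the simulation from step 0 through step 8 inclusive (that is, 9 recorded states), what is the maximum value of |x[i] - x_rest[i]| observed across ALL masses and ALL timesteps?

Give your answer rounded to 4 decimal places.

Answer: 3.5116

Derivation:
Step 0: x=[7.0000 8.0000 17.0000 22.0000] v=[0.0000 0.0000 0.0000 0.0000]
Step 1: x=[6.5000 9.0000 16.5000 22.0000] v=[-2.0000 4.0000 -2.0000 0.0000]
Step 2: x=[5.6875 10.6250 15.7500 21.9375] v=[-3.2500 6.5000 -3.0000 -0.2500]
Step 3: x=[4.8672 12.2735 15.1328 21.7266] v=[-3.2813 6.5938 -2.4688 -0.8438]
Step 4: x=[4.3477 13.3536 14.9824 21.3164] v=[-2.0782 4.3203 -0.6016 -1.6407]
Step 5: x=[4.3289 13.5116 15.4202 20.7395] v=[-0.0753 0.6318 1.7510 -2.3077]
Step 6: x=[4.8329 12.7603 16.2843 20.1227] v=[2.0161 -3.0053 3.4564 -2.4674]
Step 7: x=[5.7029 11.4586 17.1877 19.6511] v=[3.4798 -5.2070 3.6136 -1.8866]
Step 8: x=[6.6673 10.1535 17.6829 19.4965] v=[3.8577 -5.2203 1.9808 -0.6183]
Max displacement = 3.5116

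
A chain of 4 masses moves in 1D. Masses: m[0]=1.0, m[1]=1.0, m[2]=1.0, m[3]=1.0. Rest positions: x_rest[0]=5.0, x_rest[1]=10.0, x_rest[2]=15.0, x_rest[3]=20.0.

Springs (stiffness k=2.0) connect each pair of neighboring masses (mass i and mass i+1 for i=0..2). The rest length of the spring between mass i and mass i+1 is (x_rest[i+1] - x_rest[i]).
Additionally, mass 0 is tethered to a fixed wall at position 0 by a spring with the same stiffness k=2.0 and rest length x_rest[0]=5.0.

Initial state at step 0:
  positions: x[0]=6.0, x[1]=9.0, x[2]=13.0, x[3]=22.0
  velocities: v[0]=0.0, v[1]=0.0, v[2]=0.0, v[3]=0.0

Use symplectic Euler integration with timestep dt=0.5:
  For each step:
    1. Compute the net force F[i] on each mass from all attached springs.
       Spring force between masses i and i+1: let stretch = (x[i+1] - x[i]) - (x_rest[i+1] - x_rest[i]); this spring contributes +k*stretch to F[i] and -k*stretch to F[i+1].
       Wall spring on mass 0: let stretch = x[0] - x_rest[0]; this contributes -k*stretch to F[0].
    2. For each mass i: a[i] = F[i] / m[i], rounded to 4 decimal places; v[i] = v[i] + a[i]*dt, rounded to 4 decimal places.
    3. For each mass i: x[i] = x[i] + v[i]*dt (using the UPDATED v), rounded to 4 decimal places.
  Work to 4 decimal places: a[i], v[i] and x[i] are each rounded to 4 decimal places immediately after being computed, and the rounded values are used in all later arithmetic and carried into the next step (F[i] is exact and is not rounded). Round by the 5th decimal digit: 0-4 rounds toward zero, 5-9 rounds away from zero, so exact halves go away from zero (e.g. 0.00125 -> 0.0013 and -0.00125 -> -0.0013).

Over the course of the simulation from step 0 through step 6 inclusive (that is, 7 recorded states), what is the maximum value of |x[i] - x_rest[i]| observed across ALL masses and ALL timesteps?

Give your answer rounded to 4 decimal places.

Answer: 2.7813

Derivation:
Step 0: x=[6.0000 9.0000 13.0000 22.0000] v=[0.0000 0.0000 0.0000 0.0000]
Step 1: x=[4.5000 9.5000 15.5000 20.0000] v=[-3.0000 1.0000 5.0000 -4.0000]
Step 2: x=[3.2500 10.5000 17.2500 18.2500] v=[-2.5000 2.0000 3.5000 -3.5000]
Step 3: x=[4.0000 11.2500 16.1250 18.5000] v=[1.5000 1.5000 -2.2500 0.5000]
Step 4: x=[6.3750 10.8125 13.7500 20.0625] v=[4.7500 -0.8750 -4.7500 3.1250]
Step 5: x=[7.7813 9.6250 13.0625 20.9688] v=[2.8125 -2.3750 -1.3750 1.8125]
Step 6: x=[6.2188 9.2344 14.6094 20.4219] v=[-3.1251 -0.7812 3.0938 -1.0938]
Max displacement = 2.7813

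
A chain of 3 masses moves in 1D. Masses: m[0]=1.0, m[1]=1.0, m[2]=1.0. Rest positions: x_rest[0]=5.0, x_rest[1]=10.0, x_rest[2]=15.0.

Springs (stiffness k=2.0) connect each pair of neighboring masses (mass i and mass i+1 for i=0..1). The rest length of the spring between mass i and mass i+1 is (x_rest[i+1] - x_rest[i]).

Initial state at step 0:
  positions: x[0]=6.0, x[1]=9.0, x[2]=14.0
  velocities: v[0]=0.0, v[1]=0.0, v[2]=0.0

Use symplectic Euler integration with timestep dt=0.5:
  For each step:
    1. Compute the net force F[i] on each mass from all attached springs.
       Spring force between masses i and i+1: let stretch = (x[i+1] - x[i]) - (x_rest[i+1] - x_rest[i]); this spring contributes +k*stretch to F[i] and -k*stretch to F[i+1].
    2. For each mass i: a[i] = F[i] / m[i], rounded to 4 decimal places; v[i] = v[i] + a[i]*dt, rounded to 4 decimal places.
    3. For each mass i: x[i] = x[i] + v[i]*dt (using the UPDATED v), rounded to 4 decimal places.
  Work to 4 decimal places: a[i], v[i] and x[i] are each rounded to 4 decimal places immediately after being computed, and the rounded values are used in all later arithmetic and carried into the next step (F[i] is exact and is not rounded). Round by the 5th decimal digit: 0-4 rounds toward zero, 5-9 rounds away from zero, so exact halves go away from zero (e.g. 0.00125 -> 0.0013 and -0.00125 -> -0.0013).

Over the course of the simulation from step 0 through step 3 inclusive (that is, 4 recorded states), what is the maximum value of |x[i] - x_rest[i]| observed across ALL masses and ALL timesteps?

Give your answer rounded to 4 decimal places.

Answer: 1.2500

Derivation:
Step 0: x=[6.0000 9.0000 14.0000] v=[0.0000 0.0000 0.0000]
Step 1: x=[5.0000 10.0000 14.0000] v=[-2.0000 2.0000 0.0000]
Step 2: x=[4.0000 10.5000 14.5000] v=[-2.0000 1.0000 1.0000]
Step 3: x=[3.7500 9.7500 15.5000] v=[-0.5000 -1.5000 2.0000]
Max displacement = 1.2500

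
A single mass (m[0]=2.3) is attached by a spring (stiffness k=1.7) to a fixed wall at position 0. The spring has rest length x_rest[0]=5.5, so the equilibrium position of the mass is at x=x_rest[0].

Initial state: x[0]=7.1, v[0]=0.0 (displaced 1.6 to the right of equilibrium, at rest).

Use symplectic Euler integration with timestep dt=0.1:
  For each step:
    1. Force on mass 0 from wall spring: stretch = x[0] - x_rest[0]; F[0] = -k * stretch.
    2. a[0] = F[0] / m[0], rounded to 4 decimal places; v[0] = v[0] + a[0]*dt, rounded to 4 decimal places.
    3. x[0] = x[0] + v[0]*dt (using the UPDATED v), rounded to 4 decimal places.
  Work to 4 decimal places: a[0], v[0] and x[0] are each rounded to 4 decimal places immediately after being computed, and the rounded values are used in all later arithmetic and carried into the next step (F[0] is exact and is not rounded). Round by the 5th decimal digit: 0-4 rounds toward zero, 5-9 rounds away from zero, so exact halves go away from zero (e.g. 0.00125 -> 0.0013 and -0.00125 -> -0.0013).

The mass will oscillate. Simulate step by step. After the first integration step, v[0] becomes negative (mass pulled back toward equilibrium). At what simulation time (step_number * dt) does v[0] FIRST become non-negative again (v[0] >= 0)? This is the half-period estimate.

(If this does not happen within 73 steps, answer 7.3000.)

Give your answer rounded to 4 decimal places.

Answer: 3.7000

Derivation:
Step 0: x=[7.1000] v=[0.0000]
Step 1: x=[7.0882] v=[-0.1183]
Step 2: x=[7.0646] v=[-0.2357]
Step 3: x=[7.0295] v=[-0.3513]
Step 4: x=[6.9831] v=[-0.4644]
Step 5: x=[6.9257] v=[-0.5740]
Step 6: x=[6.8578] v=[-0.6794]
Step 7: x=[6.7798] v=[-0.7798]
Step 8: x=[6.6924] v=[-0.8744]
Step 9: x=[6.5962] v=[-0.9625]
Step 10: x=[6.4919] v=[-1.0435]
Step 11: x=[6.3802] v=[-1.1168]
Step 12: x=[6.2620] v=[-1.1819]
Step 13: x=[6.1382] v=[-1.2382]
Step 14: x=[6.0097] v=[-1.2854]
Step 15: x=[5.8774] v=[-1.3231]
Step 16: x=[5.7423] v=[-1.3510]
Step 17: x=[5.6054] v=[-1.3689]
Step 18: x=[5.4677] v=[-1.3767]
Step 19: x=[5.3303] v=[-1.3743]
Step 20: x=[5.1941] v=[-1.3618]
Step 21: x=[5.0602] v=[-1.3392]
Step 22: x=[4.9295] v=[-1.3067]
Step 23: x=[4.8031] v=[-1.2645]
Step 24: x=[4.6818] v=[-1.2130]
Step 25: x=[4.5666] v=[-1.1525]
Step 26: x=[4.4583] v=[-1.0835]
Step 27: x=[4.3577] v=[-1.0065]
Step 28: x=[4.2655] v=[-0.9221]
Step 29: x=[4.1824] v=[-0.8309]
Step 30: x=[4.1091] v=[-0.7335]
Step 31: x=[4.0460] v=[-0.6307]
Step 32: x=[3.9937] v=[-0.5232]
Step 33: x=[3.9525] v=[-0.4119]
Step 34: x=[3.9228] v=[-0.2975]
Step 35: x=[3.9047] v=[-0.1809]
Step 36: x=[3.8984] v=[-0.0630]
Step 37: x=[3.9039] v=[0.0554]
First v>=0 after going negative at step 37, time=3.7000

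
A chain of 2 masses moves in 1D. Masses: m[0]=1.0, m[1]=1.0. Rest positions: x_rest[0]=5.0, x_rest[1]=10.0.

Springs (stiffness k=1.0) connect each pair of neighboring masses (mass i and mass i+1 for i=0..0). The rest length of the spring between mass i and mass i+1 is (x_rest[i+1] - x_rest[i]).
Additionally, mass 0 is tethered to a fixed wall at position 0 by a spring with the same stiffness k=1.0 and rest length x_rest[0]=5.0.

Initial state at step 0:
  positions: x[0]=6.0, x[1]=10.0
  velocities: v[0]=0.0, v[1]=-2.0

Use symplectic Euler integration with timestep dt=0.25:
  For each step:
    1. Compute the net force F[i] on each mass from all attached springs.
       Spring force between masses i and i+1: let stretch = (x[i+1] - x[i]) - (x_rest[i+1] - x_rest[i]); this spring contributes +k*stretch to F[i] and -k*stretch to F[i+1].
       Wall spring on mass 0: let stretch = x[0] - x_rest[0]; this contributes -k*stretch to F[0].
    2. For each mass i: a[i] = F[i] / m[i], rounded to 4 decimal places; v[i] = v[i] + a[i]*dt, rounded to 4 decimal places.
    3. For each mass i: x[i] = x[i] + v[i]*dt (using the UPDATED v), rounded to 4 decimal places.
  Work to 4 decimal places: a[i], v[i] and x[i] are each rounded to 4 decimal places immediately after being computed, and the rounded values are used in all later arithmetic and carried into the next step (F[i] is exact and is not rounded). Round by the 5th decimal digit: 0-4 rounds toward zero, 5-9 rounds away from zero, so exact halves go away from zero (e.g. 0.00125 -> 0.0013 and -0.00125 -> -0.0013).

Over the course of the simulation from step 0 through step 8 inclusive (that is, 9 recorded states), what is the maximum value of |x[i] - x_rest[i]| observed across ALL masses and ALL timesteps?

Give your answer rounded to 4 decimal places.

Answer: 2.0685

Derivation:
Step 0: x=[6.0000 10.0000] v=[0.0000 -2.0000]
Step 1: x=[5.8750 9.5625] v=[-0.5000 -1.7500]
Step 2: x=[5.6133 9.2070] v=[-1.0469 -1.4219]
Step 3: x=[5.2254 8.9394] v=[-1.5518 -1.0703]
Step 4: x=[4.7430 8.7522] v=[-1.9297 -0.7488]
Step 5: x=[4.2147 8.6269] v=[-2.1132 -0.5011]
Step 6: x=[3.6988 8.5384] v=[-2.0638 -0.3542]
Step 7: x=[3.2542 8.4599] v=[-1.7786 -0.3141]
Step 8: x=[2.9315 8.3685] v=[-1.2907 -0.3655]
Max displacement = 2.0685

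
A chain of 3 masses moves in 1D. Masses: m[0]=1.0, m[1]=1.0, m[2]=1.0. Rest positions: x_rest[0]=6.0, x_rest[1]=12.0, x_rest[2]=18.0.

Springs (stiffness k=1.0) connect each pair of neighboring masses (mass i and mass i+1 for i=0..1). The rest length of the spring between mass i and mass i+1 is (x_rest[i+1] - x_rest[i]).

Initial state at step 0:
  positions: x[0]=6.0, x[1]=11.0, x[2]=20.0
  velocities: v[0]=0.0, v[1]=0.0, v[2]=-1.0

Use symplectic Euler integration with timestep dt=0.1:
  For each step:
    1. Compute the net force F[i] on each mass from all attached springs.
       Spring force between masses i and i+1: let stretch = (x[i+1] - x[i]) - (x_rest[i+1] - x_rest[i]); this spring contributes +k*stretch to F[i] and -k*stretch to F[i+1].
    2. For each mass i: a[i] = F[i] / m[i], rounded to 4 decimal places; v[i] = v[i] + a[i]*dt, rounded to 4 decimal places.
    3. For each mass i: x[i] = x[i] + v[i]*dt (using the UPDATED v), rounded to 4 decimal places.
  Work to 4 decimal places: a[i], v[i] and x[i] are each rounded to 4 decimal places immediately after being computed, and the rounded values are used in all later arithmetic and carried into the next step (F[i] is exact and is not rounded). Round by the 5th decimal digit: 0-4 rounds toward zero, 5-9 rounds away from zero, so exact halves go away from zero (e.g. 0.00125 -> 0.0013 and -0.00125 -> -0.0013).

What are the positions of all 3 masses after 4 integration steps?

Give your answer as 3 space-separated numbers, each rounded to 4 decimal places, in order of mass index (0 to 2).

Step 0: x=[6.0000 11.0000 20.0000] v=[0.0000 0.0000 -1.0000]
Step 1: x=[5.9900 11.0400 19.8700] v=[-0.1000 0.4000 -1.3000]
Step 2: x=[5.9705 11.1178 19.7117] v=[-0.1950 0.7780 -1.5830]
Step 3: x=[5.9425 11.2301 19.5275] v=[-0.2803 1.1227 -1.8424]
Step 4: x=[5.9074 11.3725 19.3203] v=[-0.3515 1.4237 -2.0721]

Answer: 5.9074 11.3725 19.3203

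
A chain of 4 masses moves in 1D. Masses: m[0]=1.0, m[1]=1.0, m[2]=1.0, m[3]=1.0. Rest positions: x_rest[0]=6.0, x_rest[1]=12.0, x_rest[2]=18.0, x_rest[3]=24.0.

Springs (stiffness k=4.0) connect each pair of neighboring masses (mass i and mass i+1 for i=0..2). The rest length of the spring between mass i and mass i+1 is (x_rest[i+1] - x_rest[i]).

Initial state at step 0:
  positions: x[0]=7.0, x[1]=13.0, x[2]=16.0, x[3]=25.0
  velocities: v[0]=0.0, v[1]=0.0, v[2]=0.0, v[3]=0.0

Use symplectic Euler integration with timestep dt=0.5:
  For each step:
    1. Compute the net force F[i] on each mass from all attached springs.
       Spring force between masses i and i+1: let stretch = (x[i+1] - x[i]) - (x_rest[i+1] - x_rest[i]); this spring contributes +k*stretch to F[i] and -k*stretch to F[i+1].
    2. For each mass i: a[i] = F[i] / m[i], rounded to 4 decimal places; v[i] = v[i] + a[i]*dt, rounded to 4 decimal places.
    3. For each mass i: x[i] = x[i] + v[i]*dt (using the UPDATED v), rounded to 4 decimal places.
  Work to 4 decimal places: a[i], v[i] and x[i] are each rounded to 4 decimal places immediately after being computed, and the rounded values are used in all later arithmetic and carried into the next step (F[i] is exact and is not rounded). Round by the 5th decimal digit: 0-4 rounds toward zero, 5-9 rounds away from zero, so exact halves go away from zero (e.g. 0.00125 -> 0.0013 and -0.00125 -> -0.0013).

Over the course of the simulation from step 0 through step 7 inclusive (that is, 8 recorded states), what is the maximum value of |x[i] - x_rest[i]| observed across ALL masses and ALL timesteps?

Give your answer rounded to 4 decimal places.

Answer: 4.0000

Derivation:
Step 0: x=[7.0000 13.0000 16.0000 25.0000] v=[0.0000 0.0000 0.0000 0.0000]
Step 1: x=[7.0000 10.0000 22.0000 22.0000] v=[0.0000 -6.0000 12.0000 -6.0000]
Step 2: x=[4.0000 16.0000 16.0000 25.0000] v=[-6.0000 12.0000 -12.0000 6.0000]
Step 3: x=[7.0000 10.0000 19.0000 25.0000] v=[6.0000 -12.0000 6.0000 0.0000]
Step 4: x=[7.0000 10.0000 19.0000 25.0000] v=[0.0000 0.0000 0.0000 0.0000]
Step 5: x=[4.0000 16.0000 16.0000 25.0000] v=[-6.0000 12.0000 -6.0000 0.0000]
Step 6: x=[7.0000 10.0000 22.0000 22.0000] v=[6.0000 -12.0000 12.0000 -6.0000]
Step 7: x=[7.0000 13.0000 16.0000 25.0000] v=[0.0000 6.0000 -12.0000 6.0000]
Max displacement = 4.0000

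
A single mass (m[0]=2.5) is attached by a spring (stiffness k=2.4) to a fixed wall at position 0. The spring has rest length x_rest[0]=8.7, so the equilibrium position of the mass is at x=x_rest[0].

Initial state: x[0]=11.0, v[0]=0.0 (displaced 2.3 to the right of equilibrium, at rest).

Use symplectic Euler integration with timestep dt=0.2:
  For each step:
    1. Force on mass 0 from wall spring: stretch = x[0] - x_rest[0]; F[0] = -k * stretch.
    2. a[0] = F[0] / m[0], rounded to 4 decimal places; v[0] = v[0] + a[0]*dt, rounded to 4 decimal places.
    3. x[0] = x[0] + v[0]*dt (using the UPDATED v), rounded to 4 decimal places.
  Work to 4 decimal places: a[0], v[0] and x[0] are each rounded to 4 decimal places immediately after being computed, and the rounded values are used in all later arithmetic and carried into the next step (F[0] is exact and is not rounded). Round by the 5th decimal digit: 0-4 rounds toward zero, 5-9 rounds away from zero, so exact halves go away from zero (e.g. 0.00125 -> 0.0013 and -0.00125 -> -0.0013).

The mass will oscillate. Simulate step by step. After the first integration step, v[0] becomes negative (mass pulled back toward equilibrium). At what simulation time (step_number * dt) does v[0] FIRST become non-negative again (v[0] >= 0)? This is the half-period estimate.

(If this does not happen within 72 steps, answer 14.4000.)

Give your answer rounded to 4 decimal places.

Answer: 3.4000

Derivation:
Step 0: x=[11.0000] v=[0.0000]
Step 1: x=[10.9117] v=[-0.4416]
Step 2: x=[10.7385] v=[-0.8662]
Step 3: x=[10.4870] v=[-1.2576]
Step 4: x=[10.1669] v=[-1.6007]
Step 5: x=[9.7904] v=[-1.8823]
Step 6: x=[9.3721] v=[-2.0917]
Step 7: x=[8.9280] v=[-2.2207]
Step 8: x=[8.4751] v=[-2.2645]
Step 9: x=[8.0308] v=[-2.2213]
Step 10: x=[7.6122] v=[-2.0928]
Step 11: x=[7.2354] v=[-1.8839]
Step 12: x=[6.9149] v=[-1.6027]
Step 13: x=[6.6629] v=[-1.2600]
Step 14: x=[6.4891] v=[-0.8689]
Step 15: x=[6.4002] v=[-0.4444]
Step 16: x=[6.3996] v=[-0.0028]
Step 17: x=[6.4874] v=[0.4389]
First v>=0 after going negative at step 17, time=3.4000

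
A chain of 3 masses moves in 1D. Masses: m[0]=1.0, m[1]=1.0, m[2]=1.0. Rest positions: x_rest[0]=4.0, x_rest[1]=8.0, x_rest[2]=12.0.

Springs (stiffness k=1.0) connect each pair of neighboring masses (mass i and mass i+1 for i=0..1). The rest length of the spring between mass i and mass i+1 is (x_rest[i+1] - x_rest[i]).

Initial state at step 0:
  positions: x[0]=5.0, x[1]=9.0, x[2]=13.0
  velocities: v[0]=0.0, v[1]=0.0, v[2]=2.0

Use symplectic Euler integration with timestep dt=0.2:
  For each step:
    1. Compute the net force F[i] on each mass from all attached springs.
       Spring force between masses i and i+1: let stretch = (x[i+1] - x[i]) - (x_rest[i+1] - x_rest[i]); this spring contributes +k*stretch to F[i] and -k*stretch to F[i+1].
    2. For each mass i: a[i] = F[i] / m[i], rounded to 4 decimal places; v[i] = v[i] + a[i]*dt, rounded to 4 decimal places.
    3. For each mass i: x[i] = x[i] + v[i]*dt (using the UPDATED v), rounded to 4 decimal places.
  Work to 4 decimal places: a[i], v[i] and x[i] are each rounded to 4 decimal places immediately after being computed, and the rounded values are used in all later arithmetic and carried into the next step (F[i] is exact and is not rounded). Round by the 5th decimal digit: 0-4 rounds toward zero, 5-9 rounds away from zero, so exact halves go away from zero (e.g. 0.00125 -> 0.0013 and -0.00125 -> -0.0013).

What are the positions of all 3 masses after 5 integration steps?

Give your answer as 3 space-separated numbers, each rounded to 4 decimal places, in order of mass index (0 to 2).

Answer: 5.0126 9.2815 14.7059

Derivation:
Step 0: x=[5.0000 9.0000 13.0000] v=[0.0000 0.0000 2.0000]
Step 1: x=[5.0000 9.0000 13.4000] v=[0.0000 0.0000 2.0000]
Step 2: x=[5.0000 9.0160 13.7840] v=[0.0000 0.0800 1.9200]
Step 3: x=[5.0006 9.0621 14.1373] v=[0.0032 0.2304 1.7664]
Step 4: x=[5.0037 9.1487 14.4476] v=[0.0155 0.4331 1.5514]
Step 5: x=[5.0126 9.2815 14.7059] v=[0.0445 0.6639 1.2916]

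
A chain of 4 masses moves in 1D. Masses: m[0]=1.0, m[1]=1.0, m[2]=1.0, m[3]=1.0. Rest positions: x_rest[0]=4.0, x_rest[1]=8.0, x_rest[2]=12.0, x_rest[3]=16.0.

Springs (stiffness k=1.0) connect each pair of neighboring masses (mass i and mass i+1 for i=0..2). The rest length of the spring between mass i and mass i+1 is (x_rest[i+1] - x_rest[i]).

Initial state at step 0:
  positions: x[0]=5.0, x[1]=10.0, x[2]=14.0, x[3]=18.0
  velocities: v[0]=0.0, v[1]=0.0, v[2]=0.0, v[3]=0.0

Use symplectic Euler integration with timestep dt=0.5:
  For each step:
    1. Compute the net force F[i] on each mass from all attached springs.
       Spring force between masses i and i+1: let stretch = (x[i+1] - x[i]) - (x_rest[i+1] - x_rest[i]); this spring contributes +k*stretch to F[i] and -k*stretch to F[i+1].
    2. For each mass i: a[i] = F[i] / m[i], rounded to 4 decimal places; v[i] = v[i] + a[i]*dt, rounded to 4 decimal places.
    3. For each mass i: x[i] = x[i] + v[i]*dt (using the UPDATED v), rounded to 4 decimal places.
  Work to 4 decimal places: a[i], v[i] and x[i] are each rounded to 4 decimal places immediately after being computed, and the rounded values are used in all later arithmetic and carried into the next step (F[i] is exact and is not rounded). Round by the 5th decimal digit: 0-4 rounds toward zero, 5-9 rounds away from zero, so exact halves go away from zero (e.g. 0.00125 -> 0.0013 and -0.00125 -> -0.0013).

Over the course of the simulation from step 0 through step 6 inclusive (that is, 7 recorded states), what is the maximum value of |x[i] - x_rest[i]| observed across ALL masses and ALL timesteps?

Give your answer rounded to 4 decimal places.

Answer: 2.1173

Derivation:
Step 0: x=[5.0000 10.0000 14.0000 18.0000] v=[0.0000 0.0000 0.0000 0.0000]
Step 1: x=[5.2500 9.7500 14.0000 18.0000] v=[0.5000 -0.5000 0.0000 0.0000]
Step 2: x=[5.6250 9.4375 13.9375 18.0000] v=[0.7500 -0.6250 -0.1250 0.0000]
Step 3: x=[5.9532 9.2969 13.7656 17.9844] v=[0.6563 -0.2813 -0.3438 -0.0313]
Step 4: x=[6.1173 9.4375 13.5312 17.9141] v=[0.3282 0.2812 -0.4688 -0.1407]
Step 5: x=[6.1115 9.7715 13.3691 17.7480] v=[-0.0117 0.6680 -0.3242 -0.3322]
Step 6: x=[6.0207 10.0899 13.4024 17.4872] v=[-0.1817 0.6368 0.0665 -0.5217]
Max displacement = 2.1173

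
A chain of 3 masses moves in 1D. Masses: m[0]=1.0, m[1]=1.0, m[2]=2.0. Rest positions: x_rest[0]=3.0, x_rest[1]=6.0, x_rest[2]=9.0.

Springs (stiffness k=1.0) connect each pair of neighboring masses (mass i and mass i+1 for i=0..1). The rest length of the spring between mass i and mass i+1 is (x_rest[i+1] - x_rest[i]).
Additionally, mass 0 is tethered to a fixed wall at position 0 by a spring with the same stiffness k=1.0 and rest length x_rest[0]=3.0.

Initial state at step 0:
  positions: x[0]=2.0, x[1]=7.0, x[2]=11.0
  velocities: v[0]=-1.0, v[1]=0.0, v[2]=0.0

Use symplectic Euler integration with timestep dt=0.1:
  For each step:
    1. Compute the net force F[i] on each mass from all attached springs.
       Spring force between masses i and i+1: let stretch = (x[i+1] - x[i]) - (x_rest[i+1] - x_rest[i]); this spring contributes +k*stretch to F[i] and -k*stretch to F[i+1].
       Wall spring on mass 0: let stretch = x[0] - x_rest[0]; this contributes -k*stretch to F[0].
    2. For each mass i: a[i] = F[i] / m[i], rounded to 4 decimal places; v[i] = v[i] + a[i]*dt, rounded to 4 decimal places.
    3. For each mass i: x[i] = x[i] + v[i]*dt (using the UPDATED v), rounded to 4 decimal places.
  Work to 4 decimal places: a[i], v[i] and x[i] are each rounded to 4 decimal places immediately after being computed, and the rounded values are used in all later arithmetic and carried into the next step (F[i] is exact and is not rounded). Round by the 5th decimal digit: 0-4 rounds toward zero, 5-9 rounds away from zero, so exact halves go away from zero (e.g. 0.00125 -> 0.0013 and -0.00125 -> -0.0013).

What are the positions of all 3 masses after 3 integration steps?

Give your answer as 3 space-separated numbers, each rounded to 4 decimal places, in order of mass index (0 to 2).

Step 0: x=[2.0000 7.0000 11.0000] v=[-1.0000 0.0000 0.0000]
Step 1: x=[1.9300 6.9900 10.9950] v=[-0.7000 -0.1000 -0.0500]
Step 2: x=[1.8913 6.9695 10.9850] v=[-0.3870 -0.2055 -0.1003]
Step 3: x=[1.8845 6.9383 10.9699] v=[-0.0683 -0.3118 -0.1511]

Answer: 1.8845 6.9383 10.9699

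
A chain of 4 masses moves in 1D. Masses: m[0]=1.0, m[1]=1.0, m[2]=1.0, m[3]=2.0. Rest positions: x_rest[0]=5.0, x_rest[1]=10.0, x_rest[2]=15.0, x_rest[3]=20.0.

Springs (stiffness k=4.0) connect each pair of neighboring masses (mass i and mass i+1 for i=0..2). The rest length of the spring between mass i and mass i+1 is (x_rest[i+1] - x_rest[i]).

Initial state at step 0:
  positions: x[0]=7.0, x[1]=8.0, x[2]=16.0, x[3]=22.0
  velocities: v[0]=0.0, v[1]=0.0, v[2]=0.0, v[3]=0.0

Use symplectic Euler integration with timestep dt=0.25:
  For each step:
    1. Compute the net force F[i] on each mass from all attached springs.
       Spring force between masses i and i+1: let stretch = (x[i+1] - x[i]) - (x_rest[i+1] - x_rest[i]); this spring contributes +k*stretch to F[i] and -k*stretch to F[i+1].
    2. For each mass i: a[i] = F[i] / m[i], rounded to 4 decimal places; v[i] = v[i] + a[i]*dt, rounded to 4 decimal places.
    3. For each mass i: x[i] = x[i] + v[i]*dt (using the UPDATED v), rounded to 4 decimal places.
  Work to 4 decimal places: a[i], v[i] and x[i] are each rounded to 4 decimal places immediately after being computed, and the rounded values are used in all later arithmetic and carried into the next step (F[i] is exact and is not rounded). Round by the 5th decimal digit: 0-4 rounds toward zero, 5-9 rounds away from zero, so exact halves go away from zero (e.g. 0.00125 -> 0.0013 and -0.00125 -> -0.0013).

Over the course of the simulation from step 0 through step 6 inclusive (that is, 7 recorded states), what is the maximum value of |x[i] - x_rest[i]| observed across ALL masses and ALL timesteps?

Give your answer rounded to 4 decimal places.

Step 0: x=[7.0000 8.0000 16.0000 22.0000] v=[0.0000 0.0000 0.0000 0.0000]
Step 1: x=[6.0000 9.7500 15.5000 21.8750] v=[-4.0000 7.0000 -2.0000 -0.5000]
Step 2: x=[4.6875 12.0000 15.1563 21.5781] v=[-5.2500 9.0000 -1.3750 -1.1875]
Step 3: x=[3.9531 13.2110 15.6289 21.1035] v=[-2.9375 4.8438 1.8905 -1.8984]
Step 4: x=[4.2832 12.7120 16.8657 20.5696] v=[1.3204 -1.9962 4.9472 -2.1357]
Step 5: x=[5.4705 11.1442 17.9901 20.1977] v=[4.7492 -6.2713 4.4974 -1.4877]
Step 6: x=[6.8262 9.8694 17.9549 20.1748] v=[5.4229 -5.0991 -0.1409 -0.0915]
Max displacement = 3.2110

Answer: 3.2110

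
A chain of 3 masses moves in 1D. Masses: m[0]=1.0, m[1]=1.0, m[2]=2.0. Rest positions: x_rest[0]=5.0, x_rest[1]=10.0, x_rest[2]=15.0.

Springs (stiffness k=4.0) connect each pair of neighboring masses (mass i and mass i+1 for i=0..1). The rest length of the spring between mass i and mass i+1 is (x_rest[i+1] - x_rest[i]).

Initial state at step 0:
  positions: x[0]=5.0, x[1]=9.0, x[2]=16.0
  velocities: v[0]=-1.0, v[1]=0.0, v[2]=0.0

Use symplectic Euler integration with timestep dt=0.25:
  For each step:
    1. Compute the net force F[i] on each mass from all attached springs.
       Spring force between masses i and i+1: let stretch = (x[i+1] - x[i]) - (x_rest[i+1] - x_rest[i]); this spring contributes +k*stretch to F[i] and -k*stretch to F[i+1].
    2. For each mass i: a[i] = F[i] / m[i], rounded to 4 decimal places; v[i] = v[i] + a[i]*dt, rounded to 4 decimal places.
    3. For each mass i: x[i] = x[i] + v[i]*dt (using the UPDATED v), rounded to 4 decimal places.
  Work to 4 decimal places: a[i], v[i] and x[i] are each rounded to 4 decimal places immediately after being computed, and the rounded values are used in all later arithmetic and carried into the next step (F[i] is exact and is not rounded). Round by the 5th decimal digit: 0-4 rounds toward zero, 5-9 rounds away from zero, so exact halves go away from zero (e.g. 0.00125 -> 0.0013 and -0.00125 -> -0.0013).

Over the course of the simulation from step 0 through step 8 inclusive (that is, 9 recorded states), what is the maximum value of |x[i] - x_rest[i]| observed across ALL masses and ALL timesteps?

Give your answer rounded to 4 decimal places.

Answer: 1.2446

Derivation:
Step 0: x=[5.0000 9.0000 16.0000] v=[-1.0000 0.0000 0.0000]
Step 1: x=[4.5000 9.7500 15.7500] v=[-2.0000 3.0000 -1.0000]
Step 2: x=[4.0625 10.6875 15.3750] v=[-1.7500 3.7500 -1.5000]
Step 3: x=[4.0313 11.1406 15.0391] v=[-0.1250 1.8125 -1.3438]
Step 4: x=[4.5274 10.7910 14.8408] v=[1.9843 -1.3983 -0.7931]
Step 5: x=[5.3394 9.8880 14.7613] v=[3.2479 -3.6121 -0.3180]
Step 6: x=[6.0385 9.0662 14.6976] v=[2.7965 -3.2874 -0.2547]
Step 7: x=[6.2446 8.8953 14.5550] v=[0.8242 -0.6837 -0.5704]
Step 8: x=[5.8633 9.4766 14.3299] v=[-1.5251 2.3253 -0.9003]
Max displacement = 1.2446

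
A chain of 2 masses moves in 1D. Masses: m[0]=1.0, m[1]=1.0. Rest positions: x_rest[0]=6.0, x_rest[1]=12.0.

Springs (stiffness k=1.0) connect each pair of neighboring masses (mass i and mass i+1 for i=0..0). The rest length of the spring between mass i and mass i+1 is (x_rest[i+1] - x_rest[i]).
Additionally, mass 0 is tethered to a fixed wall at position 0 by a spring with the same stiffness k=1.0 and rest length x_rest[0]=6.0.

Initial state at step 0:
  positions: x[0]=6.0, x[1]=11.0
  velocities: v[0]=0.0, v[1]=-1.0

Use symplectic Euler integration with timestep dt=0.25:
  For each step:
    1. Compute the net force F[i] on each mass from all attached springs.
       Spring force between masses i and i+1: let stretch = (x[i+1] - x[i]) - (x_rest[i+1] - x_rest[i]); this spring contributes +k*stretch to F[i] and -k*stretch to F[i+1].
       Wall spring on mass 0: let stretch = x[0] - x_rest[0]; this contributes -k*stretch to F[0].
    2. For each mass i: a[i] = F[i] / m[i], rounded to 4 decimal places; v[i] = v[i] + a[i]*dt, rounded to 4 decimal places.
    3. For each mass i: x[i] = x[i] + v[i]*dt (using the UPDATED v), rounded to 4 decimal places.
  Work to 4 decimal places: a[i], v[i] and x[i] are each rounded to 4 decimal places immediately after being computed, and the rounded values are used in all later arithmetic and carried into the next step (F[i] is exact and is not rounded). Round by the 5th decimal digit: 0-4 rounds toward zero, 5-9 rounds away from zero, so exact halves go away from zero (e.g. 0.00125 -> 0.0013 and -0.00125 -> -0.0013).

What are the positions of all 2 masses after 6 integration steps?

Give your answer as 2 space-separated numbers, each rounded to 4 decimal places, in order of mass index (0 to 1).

Step 0: x=[6.0000 11.0000] v=[0.0000 -1.0000]
Step 1: x=[5.9375 10.8125] v=[-0.2500 -0.7500]
Step 2: x=[5.8086 10.6953] v=[-0.5156 -0.4688]
Step 3: x=[5.6221 10.6477] v=[-0.7461 -0.1905]
Step 4: x=[5.3983 10.6610] v=[-0.8952 0.0531]
Step 5: x=[5.1660 10.7204] v=[-0.9291 0.2374]
Step 6: x=[4.9580 10.8076] v=[-0.8320 0.3488]

Answer: 4.9580 10.8076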